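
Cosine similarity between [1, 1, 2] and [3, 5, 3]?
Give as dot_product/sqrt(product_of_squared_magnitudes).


dot = 14. |a|^2 = 6, |b|^2 = 43. cos = 14/sqrt(258).

14/sqrt(258)


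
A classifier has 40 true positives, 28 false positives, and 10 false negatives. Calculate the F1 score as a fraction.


Precision = 40/68 = 10/17. Recall = 40/50 = 4/5. F1 = 2*P*R/(P+R) = 40/59.

40/59


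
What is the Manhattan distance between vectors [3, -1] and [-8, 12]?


d = sum of absolute differences: |3--8|=11 + |-1-12|=13 = 24.

24


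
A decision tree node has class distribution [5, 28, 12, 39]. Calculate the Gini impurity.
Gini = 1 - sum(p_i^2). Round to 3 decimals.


Total = 84. Proportions: 5/84, 28/84, 12/84, 39/84. sum(p_i^2) = 0.3506. Gini = 1 - 0.3506 = 0.6494, which rounds to 0.649.

0.649


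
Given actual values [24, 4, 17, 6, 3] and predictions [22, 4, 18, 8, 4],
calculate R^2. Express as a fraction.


Mean(y) = 54/5. SS_res = 10. SS_tot = 1714/5. R^2 = 1 - 10/(1714/5) = 832/857.

832/857


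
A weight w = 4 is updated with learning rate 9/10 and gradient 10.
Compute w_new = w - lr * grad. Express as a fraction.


w_new = 4 - 9/10 * 10 = 4 - 9 = -5.

-5


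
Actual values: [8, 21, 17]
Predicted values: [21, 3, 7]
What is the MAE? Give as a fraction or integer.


MAE = (1/3) * (|8-21|=13 + |21-3|=18 + |17-7|=10). Sum = 41. MAE = 41/3.

41/3


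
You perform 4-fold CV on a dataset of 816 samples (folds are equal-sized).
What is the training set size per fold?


Each validation fold has 816/4 = 204 samples. Training set = 816 - 204 = 612.

612


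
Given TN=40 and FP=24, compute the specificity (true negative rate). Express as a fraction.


Specificity = TN / (TN + FP) = 40 / 64 = 5/8.

5/8


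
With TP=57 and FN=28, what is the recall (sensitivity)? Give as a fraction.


Recall = TP / (TP + FN) = 57 / 85 = 57/85.

57/85


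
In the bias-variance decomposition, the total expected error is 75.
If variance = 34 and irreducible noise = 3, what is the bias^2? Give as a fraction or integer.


Total error = bias^2 + variance + irreducible noise. So bias^2 = 75 - 34 - 3 = 38.

38


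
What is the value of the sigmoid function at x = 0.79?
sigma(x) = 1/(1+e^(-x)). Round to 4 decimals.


sigma(0.79) = 1/(1+e^(-0.79)) = 1/(1+0.453845) = 1/1.453845 = 0.6878.

0.6878


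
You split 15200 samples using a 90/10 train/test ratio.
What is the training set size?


Test set = 15200 * 10% = 1520. Training set = 15200 - 1520 = 13680.

13680


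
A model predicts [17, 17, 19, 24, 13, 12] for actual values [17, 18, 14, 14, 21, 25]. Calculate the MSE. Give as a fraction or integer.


MSE = (1/6) * ((17-17)^2=0 + (18-17)^2=1 + (14-19)^2=25 + (14-24)^2=100 + (21-13)^2=64 + (25-12)^2=169). Sum = 359. MSE = 359/6.

359/6


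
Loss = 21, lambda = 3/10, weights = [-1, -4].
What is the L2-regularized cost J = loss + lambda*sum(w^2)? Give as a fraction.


L2 sq norm = sum(w^2) = 17. J = 21 + 3/10 * 17 = 261/10.

261/10


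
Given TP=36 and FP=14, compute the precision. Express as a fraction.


Precision = TP / (TP + FP) = 36 / 50 = 18/25.

18/25


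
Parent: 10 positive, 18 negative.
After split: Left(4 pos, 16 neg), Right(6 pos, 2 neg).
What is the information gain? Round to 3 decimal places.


H(parent) = 0.9403. H(left) = 0.7219, H(right) = 0.8113. Weighted = (20/28)*0.7219 + (8/28)*0.8113 = 0.7474. IG = 0.9403 - 0.7474 = 0.1929, which rounds to 0.193.

0.193


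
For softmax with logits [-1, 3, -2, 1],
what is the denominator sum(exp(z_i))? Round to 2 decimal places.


Denom = e^-1=0.3679 + e^3=20.0855 + e^-2=0.1353 + e^1=2.7183. Sum = 23.3070, which rounds to 23.31.

23.31


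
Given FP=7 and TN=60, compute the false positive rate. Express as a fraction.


FPR = FP / (FP + TN) = 7 / 67 = 7/67.

7/67


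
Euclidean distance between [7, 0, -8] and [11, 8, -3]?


d = sqrt(sum of squared differences). (7-11)^2=16, (0-8)^2=64, (-8--3)^2=25. Sum = 105.

sqrt(105)


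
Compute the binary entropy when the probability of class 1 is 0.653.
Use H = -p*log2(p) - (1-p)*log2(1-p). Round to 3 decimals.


H = -0.653*log2(0.653) - 0.347*log2(0.347) = 0.931.

0.931


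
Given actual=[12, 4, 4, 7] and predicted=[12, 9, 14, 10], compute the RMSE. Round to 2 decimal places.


MSE = 33.5000. RMSE = sqrt(33.5000) = 5.79.

5.79


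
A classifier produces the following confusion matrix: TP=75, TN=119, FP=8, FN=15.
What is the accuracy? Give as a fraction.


Accuracy = (TP + TN) / (TP + TN + FP + FN) = (75 + 119) / 217 = 194/217.

194/217


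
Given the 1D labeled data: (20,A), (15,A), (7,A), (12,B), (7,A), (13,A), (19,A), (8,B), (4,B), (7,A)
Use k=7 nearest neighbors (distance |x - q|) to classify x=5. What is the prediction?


Distances: |20-5|=15, |15-5|=10, |7-5|=2, |12-5|=7, |7-5|=2, |13-5|=8, |19-5|=14, |8-5|=3, |4-5|=1, |7-5|=2. 7 nearest: (4,B), (7,A), (7,A), (7,A), (8,B), (12,B), (13,A). Counts: {'B': 3, 'A': 4}. Majority class: A.

A


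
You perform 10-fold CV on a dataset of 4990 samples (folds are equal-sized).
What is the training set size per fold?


Each validation fold has 4990/10 = 499 samples. Training set = 4990 - 499 = 4491.

4491


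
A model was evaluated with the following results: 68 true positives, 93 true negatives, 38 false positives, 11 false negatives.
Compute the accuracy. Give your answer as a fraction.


Accuracy = (TP + TN) / (TP + TN + FP + FN) = (68 + 93) / 210 = 23/30.

23/30


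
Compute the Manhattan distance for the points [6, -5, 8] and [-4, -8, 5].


d = sum of absolute differences: |6--4|=10 + |-5--8|=3 + |8-5|=3 = 16.

16


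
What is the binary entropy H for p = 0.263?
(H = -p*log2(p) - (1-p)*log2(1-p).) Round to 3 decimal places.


H = -0.263*log2(0.263) - 0.737*log2(0.737) = 0.831.

0.831


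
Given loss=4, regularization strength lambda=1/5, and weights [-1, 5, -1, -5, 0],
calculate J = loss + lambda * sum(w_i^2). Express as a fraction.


L2 sq norm = sum(w^2) = 52. J = 4 + 1/5 * 52 = 72/5.

72/5


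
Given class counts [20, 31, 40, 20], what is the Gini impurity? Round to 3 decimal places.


Total = 111. Proportions: 20/111, 31/111, 40/111, 20/111. sum(p_i^2) = 0.2728. Gini = 1 - 0.2728 = 0.7272, which rounds to 0.727.

0.727


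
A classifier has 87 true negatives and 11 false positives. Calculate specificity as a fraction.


Specificity = TN / (TN + FP) = 87 / 98 = 87/98.

87/98


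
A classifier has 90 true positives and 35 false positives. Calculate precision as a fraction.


Precision = TP / (TP + FP) = 90 / 125 = 18/25.

18/25


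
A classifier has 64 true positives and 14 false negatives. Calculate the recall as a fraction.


Recall = TP / (TP + FN) = 64 / 78 = 32/39.

32/39


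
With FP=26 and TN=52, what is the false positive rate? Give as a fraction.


FPR = FP / (FP + TN) = 26 / 78 = 1/3.

1/3


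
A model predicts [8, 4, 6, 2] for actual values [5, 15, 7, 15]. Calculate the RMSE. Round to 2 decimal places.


MSE = 75.0000. RMSE = sqrt(75.0000) = 8.66.

8.66


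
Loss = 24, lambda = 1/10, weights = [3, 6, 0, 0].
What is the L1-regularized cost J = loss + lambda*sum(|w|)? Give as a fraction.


L1 norm = sum(|w|) = 9. J = 24 + 1/10 * 9 = 249/10.

249/10


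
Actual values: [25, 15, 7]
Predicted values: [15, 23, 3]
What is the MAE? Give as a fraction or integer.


MAE = (1/3) * (|25-15|=10 + |15-23|=8 + |7-3|=4). Sum = 22. MAE = 22/3.

22/3


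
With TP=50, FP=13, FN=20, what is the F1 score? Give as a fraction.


Precision = 50/63 = 50/63. Recall = 50/70 = 5/7. F1 = 2*P*R/(P+R) = 100/133.

100/133


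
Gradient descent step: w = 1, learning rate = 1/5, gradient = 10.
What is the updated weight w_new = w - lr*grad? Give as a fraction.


w_new = 1 - 1/5 * 10 = 1 - 2 = -1.

-1


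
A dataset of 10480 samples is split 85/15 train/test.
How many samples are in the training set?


Test set = 10480 * 15% = 1572. Training set = 10480 - 1572 = 8908.

8908


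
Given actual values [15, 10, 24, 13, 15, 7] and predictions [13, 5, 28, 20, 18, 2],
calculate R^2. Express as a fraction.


Mean(y) = 14. SS_res = 128. SS_tot = 168. R^2 = 1 - 128/(168) = 5/21.

5/21


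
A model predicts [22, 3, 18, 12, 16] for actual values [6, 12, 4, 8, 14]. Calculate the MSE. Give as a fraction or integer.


MSE = (1/5) * ((6-22)^2=256 + (12-3)^2=81 + (4-18)^2=196 + (8-12)^2=16 + (14-16)^2=4). Sum = 553. MSE = 553/5.

553/5


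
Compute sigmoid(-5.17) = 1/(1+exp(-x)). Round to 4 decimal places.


sigma(-5.17) = 1/(1+e^(5.17)) = 1/(1+175.914837) = 1/176.914837 = 0.0057.

0.0057


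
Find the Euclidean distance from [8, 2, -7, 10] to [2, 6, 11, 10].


d = sqrt(sum of squared differences). (8-2)^2=36, (2-6)^2=16, (-7-11)^2=324, (10-10)^2=0. Sum = 376.

sqrt(376)


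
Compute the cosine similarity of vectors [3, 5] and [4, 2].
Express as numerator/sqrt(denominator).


dot = 22. |a|^2 = 34, |b|^2 = 20. cos = 22/sqrt(680).

22/sqrt(680)


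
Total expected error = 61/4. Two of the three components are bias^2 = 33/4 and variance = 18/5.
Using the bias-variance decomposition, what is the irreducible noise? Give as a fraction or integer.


Total error = bias^2 + variance + irreducible noise. So irreducible noise = 61/4 - 33/4 - 18/5 = 17/5.

17/5


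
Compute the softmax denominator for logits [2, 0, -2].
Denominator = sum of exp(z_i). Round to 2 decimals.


Denom = e^2=7.3891 + e^0=1.0000 + e^-2=0.1353. Sum = 8.5244, which rounds to 8.52.

8.52


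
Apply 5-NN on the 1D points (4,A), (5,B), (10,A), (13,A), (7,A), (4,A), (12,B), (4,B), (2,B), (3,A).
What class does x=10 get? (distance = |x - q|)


Distances: |4-10|=6, |5-10|=5, |10-10|=0, |13-10|=3, |7-10|=3, |4-10|=6, |12-10|=2, |4-10|=6, |2-10|=8, |3-10|=7. 5 nearest: (10,A), (12,B), (13,A), (7,A), (5,B). Counts: {'A': 3, 'B': 2}. Majority class: A.

A


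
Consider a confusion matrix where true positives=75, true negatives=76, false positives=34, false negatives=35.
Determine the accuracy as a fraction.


Accuracy = (TP + TN) / (TP + TN + FP + FN) = (75 + 76) / 220 = 151/220.

151/220


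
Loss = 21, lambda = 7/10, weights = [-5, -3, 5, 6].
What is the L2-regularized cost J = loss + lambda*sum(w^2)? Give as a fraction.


L2 sq norm = sum(w^2) = 95. J = 21 + 7/10 * 95 = 175/2.

175/2


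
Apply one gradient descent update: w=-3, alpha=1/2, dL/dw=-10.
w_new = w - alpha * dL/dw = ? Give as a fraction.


w_new = -3 - 1/2 * -10 = -3 - -5 = 2.

2


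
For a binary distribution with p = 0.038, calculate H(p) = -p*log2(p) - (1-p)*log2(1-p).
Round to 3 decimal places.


H = -0.038*log2(0.038) - 0.962*log2(0.962) = 0.233.

0.233


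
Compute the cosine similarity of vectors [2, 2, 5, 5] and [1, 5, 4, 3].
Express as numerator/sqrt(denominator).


dot = 47. |a|^2 = 58, |b|^2 = 51. cos = 47/sqrt(2958).

47/sqrt(2958)


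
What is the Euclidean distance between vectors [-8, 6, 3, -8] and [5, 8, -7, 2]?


d = sqrt(sum of squared differences). (-8-5)^2=169, (6-8)^2=4, (3--7)^2=100, (-8-2)^2=100. Sum = 373.

sqrt(373)


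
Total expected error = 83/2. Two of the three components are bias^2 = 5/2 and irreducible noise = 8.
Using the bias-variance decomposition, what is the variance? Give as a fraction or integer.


Total error = bias^2 + variance + irreducible noise. So variance = 83/2 - 5/2 - 8 = 31.

31


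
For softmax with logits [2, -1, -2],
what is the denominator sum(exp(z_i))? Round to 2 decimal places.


Denom = e^2=7.3891 + e^-1=0.3679 + e^-2=0.1353. Sum = 7.8923, which rounds to 7.89.

7.89


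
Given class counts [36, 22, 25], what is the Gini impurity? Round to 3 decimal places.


Total = 83. Proportions: 36/83, 22/83, 25/83. sum(p_i^2) = 0.3491. Gini = 1 - 0.3491 = 0.6509, which rounds to 0.651.

0.651


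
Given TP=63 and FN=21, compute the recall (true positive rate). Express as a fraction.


Recall = TP / (TP + FN) = 63 / 84 = 3/4.

3/4


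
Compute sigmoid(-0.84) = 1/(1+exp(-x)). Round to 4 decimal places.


sigma(-0.84) = 1/(1+e^(0.84)) = 1/(1+2.316367) = 1/3.316367 = 0.3015.

0.3015


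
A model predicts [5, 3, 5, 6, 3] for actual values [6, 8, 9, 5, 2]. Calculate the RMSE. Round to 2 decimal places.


MSE = 8.8000. RMSE = sqrt(8.8000) = 2.97.

2.97


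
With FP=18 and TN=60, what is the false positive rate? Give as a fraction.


FPR = FP / (FP + TN) = 18 / 78 = 3/13.

3/13


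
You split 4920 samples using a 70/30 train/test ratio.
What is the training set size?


Test set = 4920 * 30% = 1476. Training set = 4920 - 1476 = 3444.

3444


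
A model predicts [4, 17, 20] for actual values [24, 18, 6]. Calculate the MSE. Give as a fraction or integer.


MSE = (1/3) * ((24-4)^2=400 + (18-17)^2=1 + (6-20)^2=196). Sum = 597. MSE = 199.

199


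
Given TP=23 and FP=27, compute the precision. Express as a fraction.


Precision = TP / (TP + FP) = 23 / 50 = 23/50.

23/50


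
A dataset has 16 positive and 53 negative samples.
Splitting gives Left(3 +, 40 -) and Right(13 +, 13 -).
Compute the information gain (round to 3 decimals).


H(parent) = 0.7813. H(left) = 0.3651, H(right) = 1.0000. Weighted = (43/69)*0.3651 + (26/69)*1.0000 = 0.6043. IG = 0.7813 - 0.6043 = 0.1770, which rounds to 0.177.

0.177


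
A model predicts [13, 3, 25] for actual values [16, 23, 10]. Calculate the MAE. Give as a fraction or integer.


MAE = (1/3) * (|16-13|=3 + |23-3|=20 + |10-25|=15). Sum = 38. MAE = 38/3.

38/3


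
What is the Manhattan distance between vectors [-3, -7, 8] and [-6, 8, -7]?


d = sum of absolute differences: |-3--6|=3 + |-7-8|=15 + |8--7|=15 = 33.

33


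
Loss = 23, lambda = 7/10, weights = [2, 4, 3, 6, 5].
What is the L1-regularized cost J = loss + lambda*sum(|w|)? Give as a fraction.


L1 norm = sum(|w|) = 20. J = 23 + 7/10 * 20 = 37.

37


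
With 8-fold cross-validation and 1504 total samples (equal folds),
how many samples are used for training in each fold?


Each validation fold has 1504/8 = 188 samples. Training set = 1504 - 188 = 1316.

1316


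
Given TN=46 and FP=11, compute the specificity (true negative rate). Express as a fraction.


Specificity = TN / (TN + FP) = 46 / 57 = 46/57.

46/57


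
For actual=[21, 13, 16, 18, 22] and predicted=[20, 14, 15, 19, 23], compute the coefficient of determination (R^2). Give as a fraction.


Mean(y) = 18. SS_res = 5. SS_tot = 54. R^2 = 1 - 5/(54) = 49/54.

49/54


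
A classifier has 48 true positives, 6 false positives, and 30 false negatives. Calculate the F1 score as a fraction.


Precision = 48/54 = 8/9. Recall = 48/78 = 8/13. F1 = 2*P*R/(P+R) = 8/11.

8/11


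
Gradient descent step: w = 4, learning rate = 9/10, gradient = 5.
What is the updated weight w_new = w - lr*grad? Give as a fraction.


w_new = 4 - 9/10 * 5 = 4 - 9/2 = -1/2.

-1/2


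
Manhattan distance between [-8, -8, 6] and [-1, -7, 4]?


d = sum of absolute differences: |-8--1|=7 + |-8--7|=1 + |6-4|=2 = 10.

10


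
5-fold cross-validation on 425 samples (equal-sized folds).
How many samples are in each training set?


Each validation fold has 425/5 = 85 samples. Training set = 425 - 85 = 340.

340


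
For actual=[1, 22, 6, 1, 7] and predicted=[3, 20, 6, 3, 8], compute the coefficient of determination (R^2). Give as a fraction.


Mean(y) = 37/5. SS_res = 13. SS_tot = 1486/5. R^2 = 1 - 13/(1486/5) = 1421/1486.

1421/1486


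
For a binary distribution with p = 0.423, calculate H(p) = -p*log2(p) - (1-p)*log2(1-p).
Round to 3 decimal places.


H = -0.423*log2(0.423) - 0.577*log2(0.577) = 0.983.

0.983


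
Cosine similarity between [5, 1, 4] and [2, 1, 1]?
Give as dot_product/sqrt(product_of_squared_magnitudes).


dot = 15. |a|^2 = 42, |b|^2 = 6. cos = 15/sqrt(252).

15/sqrt(252)


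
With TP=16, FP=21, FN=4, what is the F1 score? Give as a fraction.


Precision = 16/37 = 16/37. Recall = 16/20 = 4/5. F1 = 2*P*R/(P+R) = 32/57.

32/57


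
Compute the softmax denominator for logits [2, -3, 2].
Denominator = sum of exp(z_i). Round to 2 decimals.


Denom = e^2=7.3891 + e^-3=0.0498 + e^2=7.3891. Sum = 14.8280, which rounds to 14.83.

14.83


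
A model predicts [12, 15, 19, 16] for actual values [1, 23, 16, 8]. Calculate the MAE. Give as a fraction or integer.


MAE = (1/4) * (|1-12|=11 + |23-15|=8 + |16-19|=3 + |8-16|=8). Sum = 30. MAE = 15/2.

15/2


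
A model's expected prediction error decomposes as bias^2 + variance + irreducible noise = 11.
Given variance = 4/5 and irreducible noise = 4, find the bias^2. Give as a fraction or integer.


Total error = bias^2 + variance + irreducible noise. So bias^2 = 11 - 4/5 - 4 = 31/5.

31/5


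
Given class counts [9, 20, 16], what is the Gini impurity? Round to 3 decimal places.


Total = 45. Proportions: 9/45, 20/45, 16/45. sum(p_i^2) = 0.3640. Gini = 1 - 0.3640 = 0.6360, which rounds to 0.636.

0.636


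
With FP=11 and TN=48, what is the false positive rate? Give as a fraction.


FPR = FP / (FP + TN) = 11 / 59 = 11/59.

11/59


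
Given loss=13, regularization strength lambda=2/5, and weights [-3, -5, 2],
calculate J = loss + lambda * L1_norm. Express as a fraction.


L1 norm = sum(|w|) = 10. J = 13 + 2/5 * 10 = 17.

17


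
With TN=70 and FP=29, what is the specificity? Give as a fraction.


Specificity = TN / (TN + FP) = 70 / 99 = 70/99.

70/99


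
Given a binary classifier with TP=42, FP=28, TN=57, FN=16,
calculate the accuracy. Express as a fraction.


Accuracy = (TP + TN) / (TP + TN + FP + FN) = (42 + 57) / 143 = 9/13.

9/13


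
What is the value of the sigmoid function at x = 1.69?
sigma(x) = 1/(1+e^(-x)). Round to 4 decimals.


sigma(1.69) = 1/(1+e^(-1.69)) = 1/(1+0.184520) = 1/1.184520 = 0.8442.

0.8442


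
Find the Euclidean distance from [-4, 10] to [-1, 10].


d = sqrt(sum of squared differences). (-4--1)^2=9, (10-10)^2=0. Sum = 9.

3


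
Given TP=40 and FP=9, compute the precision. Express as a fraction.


Precision = TP / (TP + FP) = 40 / 49 = 40/49.

40/49


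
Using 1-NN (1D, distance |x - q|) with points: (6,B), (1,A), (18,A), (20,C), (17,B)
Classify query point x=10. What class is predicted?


Distances: |6-10|=4, |1-10|=9, |18-10|=8, |20-10|=10, |17-10|=7. 1 nearest: (6,B). Counts: {'B': 1}. Majority class: B.

B


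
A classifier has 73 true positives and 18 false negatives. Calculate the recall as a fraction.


Recall = TP / (TP + FN) = 73 / 91 = 73/91.

73/91


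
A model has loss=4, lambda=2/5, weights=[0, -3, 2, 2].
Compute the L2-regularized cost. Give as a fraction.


L2 sq norm = sum(w^2) = 17. J = 4 + 2/5 * 17 = 54/5.

54/5


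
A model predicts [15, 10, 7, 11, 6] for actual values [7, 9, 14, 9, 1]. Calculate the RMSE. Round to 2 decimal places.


MSE = 28.6000. RMSE = sqrt(28.6000) = 5.35.

5.35


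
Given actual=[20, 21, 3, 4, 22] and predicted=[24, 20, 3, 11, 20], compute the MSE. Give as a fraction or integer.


MSE = (1/5) * ((20-24)^2=16 + (21-20)^2=1 + (3-3)^2=0 + (4-11)^2=49 + (22-20)^2=4). Sum = 70. MSE = 14.

14


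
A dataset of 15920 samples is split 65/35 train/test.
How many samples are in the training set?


Test set = 15920 * 35% = 5572. Training set = 15920 - 5572 = 10348.

10348


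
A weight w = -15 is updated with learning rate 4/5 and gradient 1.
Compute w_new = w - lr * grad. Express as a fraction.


w_new = -15 - 4/5 * 1 = -15 - 4/5 = -79/5.

-79/5


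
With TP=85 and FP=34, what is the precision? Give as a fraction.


Precision = TP / (TP + FP) = 85 / 119 = 5/7.

5/7


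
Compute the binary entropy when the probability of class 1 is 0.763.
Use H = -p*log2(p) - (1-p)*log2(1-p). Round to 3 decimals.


H = -0.763*log2(0.763) - 0.237*log2(0.237) = 0.790.

0.790


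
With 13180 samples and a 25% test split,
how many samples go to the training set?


Test set = 13180 * 25% = 3295. Training set = 13180 - 3295 = 9885.

9885


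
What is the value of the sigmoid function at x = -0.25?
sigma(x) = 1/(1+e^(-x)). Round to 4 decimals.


sigma(-0.25) = 1/(1+e^(0.25)) = 1/(1+1.284025) = 1/2.284025 = 0.4378.

0.4378


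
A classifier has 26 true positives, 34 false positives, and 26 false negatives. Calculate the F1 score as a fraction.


Precision = 26/60 = 13/30. Recall = 26/52 = 1/2. F1 = 2*P*R/(P+R) = 13/28.

13/28


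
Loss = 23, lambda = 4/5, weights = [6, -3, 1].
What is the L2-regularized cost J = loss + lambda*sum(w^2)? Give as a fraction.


L2 sq norm = sum(w^2) = 46. J = 23 + 4/5 * 46 = 299/5.

299/5


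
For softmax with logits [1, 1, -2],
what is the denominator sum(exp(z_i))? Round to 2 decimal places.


Denom = e^1=2.7183 + e^1=2.7183 + e^-2=0.1353. Sum = 5.5719, which rounds to 5.57.

5.57


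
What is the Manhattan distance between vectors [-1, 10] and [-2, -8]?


d = sum of absolute differences: |-1--2|=1 + |10--8|=18 = 19.

19


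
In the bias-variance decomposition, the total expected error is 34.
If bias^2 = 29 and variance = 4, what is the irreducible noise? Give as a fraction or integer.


Total error = bias^2 + variance + irreducible noise. So irreducible noise = 34 - 29 - 4 = 1.

1


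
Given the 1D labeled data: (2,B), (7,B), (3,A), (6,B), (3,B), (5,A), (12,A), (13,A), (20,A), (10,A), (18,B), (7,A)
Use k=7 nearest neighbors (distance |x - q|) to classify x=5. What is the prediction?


Distances: |2-5|=3, |7-5|=2, |3-5|=2, |6-5|=1, |3-5|=2, |5-5|=0, |12-5|=7, |13-5|=8, |20-5|=15, |10-5|=5, |18-5|=13, |7-5|=2. 7 nearest: (5,A), (6,B), (3,A), (7,A), (7,B), (3,B), (2,B). Counts: {'A': 3, 'B': 4}. Majority class: B.

B


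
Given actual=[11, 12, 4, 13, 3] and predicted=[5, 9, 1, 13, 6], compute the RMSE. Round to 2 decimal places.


MSE = 12.6000. RMSE = sqrt(12.6000) = 3.55.

3.55


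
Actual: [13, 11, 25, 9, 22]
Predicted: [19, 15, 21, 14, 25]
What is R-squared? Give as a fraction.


Mean(y) = 16. SS_res = 102. SS_tot = 200. R^2 = 1 - 102/(200) = 49/100.

49/100


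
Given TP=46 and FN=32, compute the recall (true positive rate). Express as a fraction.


Recall = TP / (TP + FN) = 46 / 78 = 23/39.

23/39


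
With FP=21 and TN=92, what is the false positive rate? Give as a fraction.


FPR = FP / (FP + TN) = 21 / 113 = 21/113.

21/113


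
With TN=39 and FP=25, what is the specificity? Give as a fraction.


Specificity = TN / (TN + FP) = 39 / 64 = 39/64.

39/64


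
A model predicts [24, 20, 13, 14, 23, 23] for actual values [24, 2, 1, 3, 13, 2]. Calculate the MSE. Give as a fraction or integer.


MSE = (1/6) * ((24-24)^2=0 + (2-20)^2=324 + (1-13)^2=144 + (3-14)^2=121 + (13-23)^2=100 + (2-23)^2=441). Sum = 1130. MSE = 565/3.

565/3


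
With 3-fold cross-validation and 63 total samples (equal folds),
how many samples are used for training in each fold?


Each validation fold has 63/3 = 21 samples. Training set = 63 - 21 = 42.

42


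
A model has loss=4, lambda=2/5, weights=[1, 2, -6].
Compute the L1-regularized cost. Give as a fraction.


L1 norm = sum(|w|) = 9. J = 4 + 2/5 * 9 = 38/5.

38/5


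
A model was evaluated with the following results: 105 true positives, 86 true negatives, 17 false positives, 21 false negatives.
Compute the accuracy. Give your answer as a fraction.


Accuracy = (TP + TN) / (TP + TN + FP + FN) = (105 + 86) / 229 = 191/229.

191/229


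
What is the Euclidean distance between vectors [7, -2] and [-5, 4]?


d = sqrt(sum of squared differences). (7--5)^2=144, (-2-4)^2=36. Sum = 180.

sqrt(180)


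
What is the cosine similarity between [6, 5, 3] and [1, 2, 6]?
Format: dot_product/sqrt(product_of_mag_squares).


dot = 34. |a|^2 = 70, |b|^2 = 41. cos = 34/sqrt(2870).

34/sqrt(2870)


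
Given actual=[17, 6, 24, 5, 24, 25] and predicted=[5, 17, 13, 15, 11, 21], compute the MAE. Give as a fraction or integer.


MAE = (1/6) * (|17-5|=12 + |6-17|=11 + |24-13|=11 + |5-15|=10 + |24-11|=13 + |25-21|=4). Sum = 61. MAE = 61/6.

61/6


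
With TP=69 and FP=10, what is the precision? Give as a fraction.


Precision = TP / (TP + FP) = 69 / 79 = 69/79.

69/79


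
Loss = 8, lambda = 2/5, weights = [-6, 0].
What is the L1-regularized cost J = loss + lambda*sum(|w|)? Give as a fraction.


L1 norm = sum(|w|) = 6. J = 8 + 2/5 * 6 = 52/5.

52/5


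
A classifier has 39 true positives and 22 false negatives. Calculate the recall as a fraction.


Recall = TP / (TP + FN) = 39 / 61 = 39/61.

39/61


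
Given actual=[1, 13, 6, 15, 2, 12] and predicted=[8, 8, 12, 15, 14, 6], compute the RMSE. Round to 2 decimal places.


MSE = 48.3333. RMSE = sqrt(48.3333) = 6.95.

6.95


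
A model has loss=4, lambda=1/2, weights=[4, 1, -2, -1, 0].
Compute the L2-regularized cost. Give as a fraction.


L2 sq norm = sum(w^2) = 22. J = 4 + 1/2 * 22 = 15.

15


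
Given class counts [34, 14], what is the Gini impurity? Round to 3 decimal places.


Total = 48. Proportions: 34/48, 14/48. sum(p_i^2) = 0.5868. Gini = 1 - 0.5868 = 0.4132, which rounds to 0.413.

0.413


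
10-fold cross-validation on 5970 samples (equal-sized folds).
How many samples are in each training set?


Each validation fold has 5970/10 = 597 samples. Training set = 5970 - 597 = 5373.

5373


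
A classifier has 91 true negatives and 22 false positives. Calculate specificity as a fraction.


Specificity = TN / (TN + FP) = 91 / 113 = 91/113.

91/113


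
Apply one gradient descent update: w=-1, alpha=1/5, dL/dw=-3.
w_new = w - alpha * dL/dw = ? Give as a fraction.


w_new = -1 - 1/5 * -3 = -1 - -3/5 = -2/5.

-2/5


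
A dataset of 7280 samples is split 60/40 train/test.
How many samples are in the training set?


Test set = 7280 * 40% = 2912. Training set = 7280 - 2912 = 4368.

4368


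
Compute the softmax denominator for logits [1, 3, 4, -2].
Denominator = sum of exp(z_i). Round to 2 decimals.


Denom = e^1=2.7183 + e^3=20.0855 + e^4=54.5982 + e^-2=0.1353. Sum = 77.5373, which rounds to 77.54.

77.54


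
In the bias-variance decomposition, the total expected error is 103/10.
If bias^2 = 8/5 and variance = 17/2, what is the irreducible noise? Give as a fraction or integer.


Total error = bias^2 + variance + irreducible noise. So irreducible noise = 103/10 - 8/5 - 17/2 = 1/5.

1/5


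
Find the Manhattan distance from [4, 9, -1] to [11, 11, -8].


d = sum of absolute differences: |4-11|=7 + |9-11|=2 + |-1--8|=7 = 16.

16


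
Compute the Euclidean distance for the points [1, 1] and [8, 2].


d = sqrt(sum of squared differences). (1-8)^2=49, (1-2)^2=1. Sum = 50.

sqrt(50)


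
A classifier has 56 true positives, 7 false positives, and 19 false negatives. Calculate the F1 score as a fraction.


Precision = 56/63 = 8/9. Recall = 56/75 = 56/75. F1 = 2*P*R/(P+R) = 56/69.

56/69


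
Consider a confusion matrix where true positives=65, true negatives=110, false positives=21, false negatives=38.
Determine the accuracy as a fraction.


Accuracy = (TP + TN) / (TP + TN + FP + FN) = (65 + 110) / 234 = 175/234.

175/234


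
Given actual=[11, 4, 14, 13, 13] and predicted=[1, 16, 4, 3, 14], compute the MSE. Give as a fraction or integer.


MSE = (1/5) * ((11-1)^2=100 + (4-16)^2=144 + (14-4)^2=100 + (13-3)^2=100 + (13-14)^2=1). Sum = 445. MSE = 89.

89


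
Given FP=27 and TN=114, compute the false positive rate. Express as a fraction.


FPR = FP / (FP + TN) = 27 / 141 = 9/47.

9/47


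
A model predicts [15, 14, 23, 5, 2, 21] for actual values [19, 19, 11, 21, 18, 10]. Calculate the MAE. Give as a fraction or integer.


MAE = (1/6) * (|19-15|=4 + |19-14|=5 + |11-23|=12 + |21-5|=16 + |18-2|=16 + |10-21|=11). Sum = 64. MAE = 32/3.

32/3


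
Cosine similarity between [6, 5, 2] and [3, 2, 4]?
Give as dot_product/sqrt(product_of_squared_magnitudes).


dot = 36. |a|^2 = 65, |b|^2 = 29. cos = 36/sqrt(1885).

36/sqrt(1885)


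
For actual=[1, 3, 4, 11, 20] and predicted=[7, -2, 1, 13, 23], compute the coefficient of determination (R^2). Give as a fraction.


Mean(y) = 39/5. SS_res = 83. SS_tot = 1214/5. R^2 = 1 - 83/(1214/5) = 799/1214.

799/1214


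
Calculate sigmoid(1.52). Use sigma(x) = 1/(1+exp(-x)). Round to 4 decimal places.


sigma(1.52) = 1/(1+e^(-1.52)) = 1/(1+0.218712) = 1/1.218712 = 0.8205.

0.8205


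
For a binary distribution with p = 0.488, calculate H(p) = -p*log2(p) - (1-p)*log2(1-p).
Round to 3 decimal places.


H = -0.488*log2(0.488) - 0.512*log2(0.512) = 1.000.

1.000


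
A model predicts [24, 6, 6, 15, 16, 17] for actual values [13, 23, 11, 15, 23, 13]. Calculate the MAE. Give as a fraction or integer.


MAE = (1/6) * (|13-24|=11 + |23-6|=17 + |11-6|=5 + |15-15|=0 + |23-16|=7 + |13-17|=4). Sum = 44. MAE = 22/3.

22/3


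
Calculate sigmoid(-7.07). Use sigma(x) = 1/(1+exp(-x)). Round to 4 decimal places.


sigma(-7.07) = 1/(1+e^(7.07)) = 1/(1+1176.148034) = 1/1177.148034 = 0.0008.

0.0008


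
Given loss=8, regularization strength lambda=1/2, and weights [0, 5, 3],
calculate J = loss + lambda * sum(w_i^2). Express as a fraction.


L2 sq norm = sum(w^2) = 34. J = 8 + 1/2 * 34 = 25.

25


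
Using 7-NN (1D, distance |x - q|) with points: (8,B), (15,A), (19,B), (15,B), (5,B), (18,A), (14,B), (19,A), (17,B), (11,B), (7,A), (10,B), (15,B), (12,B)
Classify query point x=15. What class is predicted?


Distances: |8-15|=7, |15-15|=0, |19-15|=4, |15-15|=0, |5-15|=10, |18-15|=3, |14-15|=1, |19-15|=4, |17-15|=2, |11-15|=4, |7-15|=8, |10-15|=5, |15-15|=0, |12-15|=3. 7 nearest: (15,A), (15,B), (15,B), (14,B), (17,B), (18,A), (12,B). Counts: {'A': 2, 'B': 5}. Majority class: B.

B


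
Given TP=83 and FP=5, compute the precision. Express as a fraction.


Precision = TP / (TP + FP) = 83 / 88 = 83/88.

83/88


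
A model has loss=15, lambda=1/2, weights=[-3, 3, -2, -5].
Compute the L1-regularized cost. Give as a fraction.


L1 norm = sum(|w|) = 13. J = 15 + 1/2 * 13 = 43/2.

43/2


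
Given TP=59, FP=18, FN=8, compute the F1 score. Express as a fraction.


Precision = 59/77 = 59/77. Recall = 59/67 = 59/67. F1 = 2*P*R/(P+R) = 59/72.

59/72


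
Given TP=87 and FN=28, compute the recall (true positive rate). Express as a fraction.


Recall = TP / (TP + FN) = 87 / 115 = 87/115.

87/115


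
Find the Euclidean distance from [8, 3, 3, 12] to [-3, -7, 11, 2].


d = sqrt(sum of squared differences). (8--3)^2=121, (3--7)^2=100, (3-11)^2=64, (12-2)^2=100. Sum = 385.

sqrt(385)


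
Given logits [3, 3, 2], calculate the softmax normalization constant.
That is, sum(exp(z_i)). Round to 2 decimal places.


Denom = e^3=20.0855 + e^3=20.0855 + e^2=7.3891. Sum = 47.5601, which rounds to 47.56.

47.56


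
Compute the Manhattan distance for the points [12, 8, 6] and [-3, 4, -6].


d = sum of absolute differences: |12--3|=15 + |8-4|=4 + |6--6|=12 = 31.

31


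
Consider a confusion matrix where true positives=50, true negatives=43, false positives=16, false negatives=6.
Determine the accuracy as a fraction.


Accuracy = (TP + TN) / (TP + TN + FP + FN) = (50 + 43) / 115 = 93/115.

93/115


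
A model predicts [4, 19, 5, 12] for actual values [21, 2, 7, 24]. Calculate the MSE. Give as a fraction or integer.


MSE = (1/4) * ((21-4)^2=289 + (2-19)^2=289 + (7-5)^2=4 + (24-12)^2=144). Sum = 726. MSE = 363/2.

363/2


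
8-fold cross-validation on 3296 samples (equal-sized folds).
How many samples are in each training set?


Each validation fold has 3296/8 = 412 samples. Training set = 3296 - 412 = 2884.

2884


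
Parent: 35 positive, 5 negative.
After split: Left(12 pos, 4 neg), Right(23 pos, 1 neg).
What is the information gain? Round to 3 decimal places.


H(parent) = 0.5436. H(left) = 0.8113, H(right) = 0.2499. Weighted = (16/40)*0.8113 + (24/40)*0.2499 = 0.4745. IG = 0.5436 - 0.4745 = 0.0691, which rounds to 0.069.

0.069


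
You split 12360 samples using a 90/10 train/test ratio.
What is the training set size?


Test set = 12360 * 10% = 1236. Training set = 12360 - 1236 = 11124.

11124


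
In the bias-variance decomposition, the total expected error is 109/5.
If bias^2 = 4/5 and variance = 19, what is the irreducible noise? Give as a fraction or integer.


Total error = bias^2 + variance + irreducible noise. So irreducible noise = 109/5 - 4/5 - 19 = 2.

2


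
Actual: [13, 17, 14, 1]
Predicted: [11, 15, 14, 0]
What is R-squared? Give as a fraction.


Mean(y) = 45/4. SS_res = 9. SS_tot = 595/4. R^2 = 1 - 9/(595/4) = 559/595.

559/595


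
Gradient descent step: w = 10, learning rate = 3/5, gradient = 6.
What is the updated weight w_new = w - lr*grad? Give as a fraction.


w_new = 10 - 3/5 * 6 = 10 - 18/5 = 32/5.

32/5


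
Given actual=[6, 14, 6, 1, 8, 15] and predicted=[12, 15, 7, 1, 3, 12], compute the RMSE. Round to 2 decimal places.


MSE = 12.0000. RMSE = sqrt(12.0000) = 3.46.

3.46


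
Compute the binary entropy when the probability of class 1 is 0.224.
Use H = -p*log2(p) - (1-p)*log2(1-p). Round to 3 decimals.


H = -0.224*log2(0.224) - 0.776*log2(0.776) = 0.767.

0.767


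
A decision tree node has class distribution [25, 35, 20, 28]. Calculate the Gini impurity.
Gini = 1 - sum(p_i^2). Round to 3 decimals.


Total = 108. Proportions: 25/108, 35/108, 20/108, 28/108. sum(p_i^2) = 0.2601. Gini = 1 - 0.2601 = 0.7399, which rounds to 0.740.

0.740


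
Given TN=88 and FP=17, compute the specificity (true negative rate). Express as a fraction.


Specificity = TN / (TN + FP) = 88 / 105 = 88/105.

88/105


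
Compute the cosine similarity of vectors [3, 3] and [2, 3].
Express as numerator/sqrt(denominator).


dot = 15. |a|^2 = 18, |b|^2 = 13. cos = 15/sqrt(234).

15/sqrt(234)


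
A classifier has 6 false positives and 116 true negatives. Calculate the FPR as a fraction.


FPR = FP / (FP + TN) = 6 / 122 = 3/61.

3/61


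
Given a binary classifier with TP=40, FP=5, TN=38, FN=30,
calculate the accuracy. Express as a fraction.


Accuracy = (TP + TN) / (TP + TN + FP + FN) = (40 + 38) / 113 = 78/113.

78/113


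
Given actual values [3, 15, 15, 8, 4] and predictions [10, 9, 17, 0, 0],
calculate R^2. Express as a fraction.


Mean(y) = 9. SS_res = 169. SS_tot = 134. R^2 = 1 - 169/(134) = -35/134.

-35/134


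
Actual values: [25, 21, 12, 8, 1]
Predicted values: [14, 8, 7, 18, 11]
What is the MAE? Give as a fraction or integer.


MAE = (1/5) * (|25-14|=11 + |21-8|=13 + |12-7|=5 + |8-18|=10 + |1-11|=10). Sum = 49. MAE = 49/5.

49/5


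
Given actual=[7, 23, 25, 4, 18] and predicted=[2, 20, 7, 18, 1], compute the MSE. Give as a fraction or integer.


MSE = (1/5) * ((7-2)^2=25 + (23-20)^2=9 + (25-7)^2=324 + (4-18)^2=196 + (18-1)^2=289). Sum = 843. MSE = 843/5.

843/5


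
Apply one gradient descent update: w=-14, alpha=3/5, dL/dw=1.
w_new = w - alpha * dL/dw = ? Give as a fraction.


w_new = -14 - 3/5 * 1 = -14 - 3/5 = -73/5.

-73/5


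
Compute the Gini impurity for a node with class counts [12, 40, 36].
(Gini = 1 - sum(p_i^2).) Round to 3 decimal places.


Total = 88. Proportions: 12/88, 40/88, 36/88. sum(p_i^2) = 0.3926. Gini = 1 - 0.3926 = 0.6074, which rounds to 0.607.

0.607


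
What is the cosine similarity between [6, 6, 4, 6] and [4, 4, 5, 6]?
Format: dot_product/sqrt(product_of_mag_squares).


dot = 104. |a|^2 = 124, |b|^2 = 93. cos = 104/sqrt(11532).

104/sqrt(11532)


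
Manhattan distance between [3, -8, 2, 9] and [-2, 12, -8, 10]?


d = sum of absolute differences: |3--2|=5 + |-8-12|=20 + |2--8|=10 + |9-10|=1 = 36.

36


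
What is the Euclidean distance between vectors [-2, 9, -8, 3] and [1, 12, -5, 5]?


d = sqrt(sum of squared differences). (-2-1)^2=9, (9-12)^2=9, (-8--5)^2=9, (3-5)^2=4. Sum = 31.

sqrt(31)


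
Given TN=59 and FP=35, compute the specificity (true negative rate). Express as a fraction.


Specificity = TN / (TN + FP) = 59 / 94 = 59/94.

59/94


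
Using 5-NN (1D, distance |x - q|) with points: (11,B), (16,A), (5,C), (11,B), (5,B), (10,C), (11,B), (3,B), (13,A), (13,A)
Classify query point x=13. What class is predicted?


Distances: |11-13|=2, |16-13|=3, |5-13|=8, |11-13|=2, |5-13|=8, |10-13|=3, |11-13|=2, |3-13|=10, |13-13|=0, |13-13|=0. 5 nearest: (13,A), (13,A), (11,B), (11,B), (11,B). Counts: {'A': 2, 'B': 3}. Majority class: B.

B


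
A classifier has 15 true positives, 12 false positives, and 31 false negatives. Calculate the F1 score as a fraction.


Precision = 15/27 = 5/9. Recall = 15/46 = 15/46. F1 = 2*P*R/(P+R) = 30/73.

30/73


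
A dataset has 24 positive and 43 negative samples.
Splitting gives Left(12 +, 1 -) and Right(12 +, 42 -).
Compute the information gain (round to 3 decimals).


H(parent) = 0.9412. H(left) = 0.3912, H(right) = 0.7642. Weighted = (13/67)*0.3912 + (54/67)*0.7642 = 0.6918. IG = 0.9412 - 0.6918 = 0.2494, which rounds to 0.249.

0.249


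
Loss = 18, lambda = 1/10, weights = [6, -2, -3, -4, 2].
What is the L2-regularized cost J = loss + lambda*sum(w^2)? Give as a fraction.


L2 sq norm = sum(w^2) = 69. J = 18 + 1/10 * 69 = 249/10.

249/10


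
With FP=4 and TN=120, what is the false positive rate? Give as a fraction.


FPR = FP / (FP + TN) = 4 / 124 = 1/31.

1/31


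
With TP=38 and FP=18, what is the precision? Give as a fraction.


Precision = TP / (TP + FP) = 38 / 56 = 19/28.

19/28


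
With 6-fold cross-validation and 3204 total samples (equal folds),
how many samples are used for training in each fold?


Each validation fold has 3204/6 = 534 samples. Training set = 3204 - 534 = 2670.

2670


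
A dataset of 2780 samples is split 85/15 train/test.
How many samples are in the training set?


Test set = 2780 * 15% = 417. Training set = 2780 - 417 = 2363.

2363


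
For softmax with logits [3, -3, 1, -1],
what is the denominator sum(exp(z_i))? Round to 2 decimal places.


Denom = e^3=20.0855 + e^-3=0.0498 + e^1=2.7183 + e^-1=0.3679. Sum = 23.2215, which rounds to 23.22.

23.22


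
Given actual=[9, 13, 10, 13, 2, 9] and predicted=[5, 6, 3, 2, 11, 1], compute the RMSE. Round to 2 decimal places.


MSE = 63.3333. RMSE = sqrt(63.3333) = 7.96.

7.96


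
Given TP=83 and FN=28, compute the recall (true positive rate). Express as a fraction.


Recall = TP / (TP + FN) = 83 / 111 = 83/111.

83/111


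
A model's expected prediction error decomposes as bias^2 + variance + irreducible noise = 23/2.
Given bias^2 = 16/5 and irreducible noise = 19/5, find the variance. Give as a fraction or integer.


Total error = bias^2 + variance + irreducible noise. So variance = 23/2 - 16/5 - 19/5 = 9/2.

9/2


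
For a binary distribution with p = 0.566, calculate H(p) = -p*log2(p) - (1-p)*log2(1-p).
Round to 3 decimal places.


H = -0.566*log2(0.566) - 0.434*log2(0.434) = 0.987.

0.987


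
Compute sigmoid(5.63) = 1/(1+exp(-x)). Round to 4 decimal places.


sigma(5.63) = 1/(1+e^(-5.63)) = 1/(1+0.003589) = 1/1.003589 = 0.9964.

0.9964


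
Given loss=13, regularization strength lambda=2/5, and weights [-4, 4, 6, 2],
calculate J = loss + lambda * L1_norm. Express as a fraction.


L1 norm = sum(|w|) = 16. J = 13 + 2/5 * 16 = 97/5.

97/5


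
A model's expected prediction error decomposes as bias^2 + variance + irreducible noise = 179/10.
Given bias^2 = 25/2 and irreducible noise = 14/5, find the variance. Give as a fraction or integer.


Total error = bias^2 + variance + irreducible noise. So variance = 179/10 - 25/2 - 14/5 = 13/5.

13/5


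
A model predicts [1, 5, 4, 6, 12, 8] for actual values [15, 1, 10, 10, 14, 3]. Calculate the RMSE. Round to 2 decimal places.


MSE = 48.8333. RMSE = sqrt(48.8333) = 6.99.

6.99
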